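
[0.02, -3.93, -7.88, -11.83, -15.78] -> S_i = 0.02 + -3.95*i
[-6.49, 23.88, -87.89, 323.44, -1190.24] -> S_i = -6.49*(-3.68)^i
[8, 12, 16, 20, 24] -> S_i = 8 + 4*i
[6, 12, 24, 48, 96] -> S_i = 6*2^i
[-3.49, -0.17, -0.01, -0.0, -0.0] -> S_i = -3.49*0.05^i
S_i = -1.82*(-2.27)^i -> [-1.82, 4.13, -9.38, 21.29, -48.33]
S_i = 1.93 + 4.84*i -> [1.93, 6.77, 11.61, 16.45, 21.29]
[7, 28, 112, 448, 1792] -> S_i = 7*4^i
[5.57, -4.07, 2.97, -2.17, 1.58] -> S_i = 5.57*(-0.73)^i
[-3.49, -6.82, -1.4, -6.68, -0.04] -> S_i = Random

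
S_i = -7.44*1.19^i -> [-7.44, -8.85, -10.54, -12.54, -14.92]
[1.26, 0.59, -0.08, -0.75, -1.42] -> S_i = 1.26 + -0.67*i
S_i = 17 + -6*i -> [17, 11, 5, -1, -7]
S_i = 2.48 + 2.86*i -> [2.48, 5.34, 8.2, 11.06, 13.92]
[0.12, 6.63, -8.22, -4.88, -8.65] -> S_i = Random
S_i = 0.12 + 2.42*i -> [0.12, 2.54, 4.96, 7.38, 9.8]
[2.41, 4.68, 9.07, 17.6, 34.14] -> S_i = 2.41*1.94^i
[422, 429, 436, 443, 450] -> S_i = 422 + 7*i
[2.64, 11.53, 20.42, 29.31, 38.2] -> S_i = 2.64 + 8.89*i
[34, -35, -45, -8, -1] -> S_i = Random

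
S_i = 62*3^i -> [62, 186, 558, 1674, 5022]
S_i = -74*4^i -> [-74, -296, -1184, -4736, -18944]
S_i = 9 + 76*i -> [9, 85, 161, 237, 313]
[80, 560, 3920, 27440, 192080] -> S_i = 80*7^i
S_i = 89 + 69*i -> [89, 158, 227, 296, 365]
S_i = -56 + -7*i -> [-56, -63, -70, -77, -84]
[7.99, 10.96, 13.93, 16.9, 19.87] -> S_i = 7.99 + 2.97*i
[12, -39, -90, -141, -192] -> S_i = 12 + -51*i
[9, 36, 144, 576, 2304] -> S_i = 9*4^i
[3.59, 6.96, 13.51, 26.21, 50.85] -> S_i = 3.59*1.94^i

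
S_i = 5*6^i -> [5, 30, 180, 1080, 6480]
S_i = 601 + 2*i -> [601, 603, 605, 607, 609]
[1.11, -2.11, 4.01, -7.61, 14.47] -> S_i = 1.11*(-1.90)^i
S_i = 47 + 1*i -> [47, 48, 49, 50, 51]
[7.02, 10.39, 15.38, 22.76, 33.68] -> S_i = 7.02*1.48^i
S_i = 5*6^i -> [5, 30, 180, 1080, 6480]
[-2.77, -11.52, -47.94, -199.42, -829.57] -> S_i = -2.77*4.16^i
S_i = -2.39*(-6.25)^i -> [-2.39, 14.94, -93.36, 583.5, -3646.85]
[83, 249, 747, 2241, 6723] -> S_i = 83*3^i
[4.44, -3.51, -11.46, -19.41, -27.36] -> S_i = 4.44 + -7.95*i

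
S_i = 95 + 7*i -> [95, 102, 109, 116, 123]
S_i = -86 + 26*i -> [-86, -60, -34, -8, 18]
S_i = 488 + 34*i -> [488, 522, 556, 590, 624]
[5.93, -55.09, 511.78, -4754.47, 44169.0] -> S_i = 5.93*(-9.29)^i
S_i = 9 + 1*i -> [9, 10, 11, 12, 13]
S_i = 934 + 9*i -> [934, 943, 952, 961, 970]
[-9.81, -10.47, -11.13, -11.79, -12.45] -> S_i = -9.81 + -0.66*i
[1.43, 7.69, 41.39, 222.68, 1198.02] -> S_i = 1.43*5.38^i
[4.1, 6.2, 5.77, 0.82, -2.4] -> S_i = Random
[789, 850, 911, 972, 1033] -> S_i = 789 + 61*i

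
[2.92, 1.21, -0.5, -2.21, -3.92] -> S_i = 2.92 + -1.71*i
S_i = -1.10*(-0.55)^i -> [-1.1, 0.61, -0.33, 0.18, -0.1]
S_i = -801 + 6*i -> [-801, -795, -789, -783, -777]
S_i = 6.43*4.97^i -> [6.43, 31.96, 158.83, 789.37, 3923.16]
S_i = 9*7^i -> [9, 63, 441, 3087, 21609]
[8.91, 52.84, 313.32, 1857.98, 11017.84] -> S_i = 8.91*5.93^i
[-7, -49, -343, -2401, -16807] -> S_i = -7*7^i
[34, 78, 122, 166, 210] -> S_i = 34 + 44*i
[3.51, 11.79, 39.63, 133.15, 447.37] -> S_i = 3.51*3.36^i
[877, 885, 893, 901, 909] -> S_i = 877 + 8*i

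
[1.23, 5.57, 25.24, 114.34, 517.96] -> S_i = 1.23*4.53^i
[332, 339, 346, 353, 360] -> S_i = 332 + 7*i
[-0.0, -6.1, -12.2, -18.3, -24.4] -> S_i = -0.00 + -6.10*i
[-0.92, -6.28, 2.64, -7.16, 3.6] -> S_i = Random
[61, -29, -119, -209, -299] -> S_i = 61 + -90*i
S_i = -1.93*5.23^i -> [-1.93, -10.09, -52.79, -276.1, -1443.99]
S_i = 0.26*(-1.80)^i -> [0.26, -0.47, 0.84, -1.52, 2.73]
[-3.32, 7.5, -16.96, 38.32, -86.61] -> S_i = -3.32*(-2.26)^i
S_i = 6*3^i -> [6, 18, 54, 162, 486]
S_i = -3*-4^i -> [-3, 12, -48, 192, -768]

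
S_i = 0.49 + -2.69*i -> [0.49, -2.2, -4.89, -7.58, -10.27]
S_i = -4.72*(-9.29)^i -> [-4.72, 43.85, -407.36, 3784.33, -35156.44]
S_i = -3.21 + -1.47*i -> [-3.21, -4.68, -6.15, -7.62, -9.09]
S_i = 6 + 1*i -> [6, 7, 8, 9, 10]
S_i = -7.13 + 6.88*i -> [-7.13, -0.25, 6.63, 13.51, 20.39]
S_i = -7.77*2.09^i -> [-7.77, -16.24, -33.94, -70.93, -148.25]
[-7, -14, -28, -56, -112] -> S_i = -7*2^i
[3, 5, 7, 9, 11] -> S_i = 3 + 2*i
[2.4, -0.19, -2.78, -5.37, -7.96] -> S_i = 2.40 + -2.59*i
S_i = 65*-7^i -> [65, -455, 3185, -22295, 156065]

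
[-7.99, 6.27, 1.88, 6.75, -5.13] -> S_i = Random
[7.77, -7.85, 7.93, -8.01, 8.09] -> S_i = 7.77*(-1.01)^i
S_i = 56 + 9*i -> [56, 65, 74, 83, 92]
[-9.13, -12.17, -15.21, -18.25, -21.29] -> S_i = -9.13 + -3.04*i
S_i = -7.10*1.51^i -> [-7.1, -10.72, -16.19, -24.44, -36.91]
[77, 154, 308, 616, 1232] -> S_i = 77*2^i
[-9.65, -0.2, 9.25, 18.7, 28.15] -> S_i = -9.65 + 9.45*i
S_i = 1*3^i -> [1, 3, 9, 27, 81]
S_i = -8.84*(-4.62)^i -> [-8.84, 40.84, -188.68, 871.72, -4027.36]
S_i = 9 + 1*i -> [9, 10, 11, 12, 13]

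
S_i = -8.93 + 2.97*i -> [-8.93, -5.96, -2.99, -0.02, 2.95]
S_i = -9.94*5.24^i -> [-9.94, -52.09, -272.93, -1430.15, -7493.96]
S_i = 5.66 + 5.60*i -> [5.66, 11.26, 16.86, 22.46, 28.06]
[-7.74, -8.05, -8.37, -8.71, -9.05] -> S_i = -7.74*1.04^i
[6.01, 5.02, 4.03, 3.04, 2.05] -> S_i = 6.01 + -0.99*i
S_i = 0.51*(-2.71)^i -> [0.51, -1.38, 3.75, -10.15, 27.51]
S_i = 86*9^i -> [86, 774, 6966, 62694, 564246]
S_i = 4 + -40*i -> [4, -36, -76, -116, -156]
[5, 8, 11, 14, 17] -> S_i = 5 + 3*i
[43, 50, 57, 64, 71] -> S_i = 43 + 7*i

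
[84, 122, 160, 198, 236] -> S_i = 84 + 38*i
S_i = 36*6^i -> [36, 216, 1296, 7776, 46656]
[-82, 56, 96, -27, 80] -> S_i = Random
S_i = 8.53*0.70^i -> [8.53, 5.97, 4.18, 2.93, 2.05]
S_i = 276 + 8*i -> [276, 284, 292, 300, 308]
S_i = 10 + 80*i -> [10, 90, 170, 250, 330]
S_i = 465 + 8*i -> [465, 473, 481, 489, 497]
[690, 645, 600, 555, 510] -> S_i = 690 + -45*i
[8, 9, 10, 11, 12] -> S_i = 8 + 1*i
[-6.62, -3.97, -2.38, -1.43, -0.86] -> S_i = -6.62*0.60^i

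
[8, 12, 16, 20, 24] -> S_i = 8 + 4*i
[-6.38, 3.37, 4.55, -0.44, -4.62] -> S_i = Random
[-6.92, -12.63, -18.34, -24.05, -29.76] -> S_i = -6.92 + -5.71*i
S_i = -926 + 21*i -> [-926, -905, -884, -863, -842]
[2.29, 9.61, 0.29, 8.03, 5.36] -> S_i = Random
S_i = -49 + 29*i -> [-49, -20, 9, 38, 67]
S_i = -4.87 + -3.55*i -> [-4.87, -8.42, -11.97, -15.52, -19.07]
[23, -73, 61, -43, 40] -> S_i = Random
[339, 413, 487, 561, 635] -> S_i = 339 + 74*i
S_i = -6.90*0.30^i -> [-6.9, -2.07, -0.62, -0.19, -0.06]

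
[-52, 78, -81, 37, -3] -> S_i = Random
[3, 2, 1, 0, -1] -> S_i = 3 + -1*i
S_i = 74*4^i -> [74, 296, 1184, 4736, 18944]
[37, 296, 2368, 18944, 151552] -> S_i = 37*8^i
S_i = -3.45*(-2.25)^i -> [-3.45, 7.76, -17.47, 39.3, -88.42]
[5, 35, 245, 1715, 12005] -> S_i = 5*7^i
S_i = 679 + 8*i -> [679, 687, 695, 703, 711]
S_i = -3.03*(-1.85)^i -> [-3.03, 5.61, -10.37, 19.18, -35.49]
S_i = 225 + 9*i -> [225, 234, 243, 252, 261]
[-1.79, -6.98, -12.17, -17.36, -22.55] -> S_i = -1.79 + -5.19*i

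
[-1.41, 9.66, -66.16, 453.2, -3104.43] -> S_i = -1.41*(-6.85)^i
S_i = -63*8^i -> [-63, -504, -4032, -32256, -258048]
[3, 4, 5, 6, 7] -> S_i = 3 + 1*i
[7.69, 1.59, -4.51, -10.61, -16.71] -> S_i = 7.69 + -6.10*i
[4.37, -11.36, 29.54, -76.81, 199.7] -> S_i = 4.37*(-2.60)^i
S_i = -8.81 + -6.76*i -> [-8.81, -15.57, -22.33, -29.09, -35.85]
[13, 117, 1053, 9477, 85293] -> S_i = 13*9^i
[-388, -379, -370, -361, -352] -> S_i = -388 + 9*i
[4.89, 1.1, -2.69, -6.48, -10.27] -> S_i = 4.89 + -3.79*i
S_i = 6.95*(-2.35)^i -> [6.95, -16.33, 38.38, -90.2, 211.96]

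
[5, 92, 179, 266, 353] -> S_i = 5 + 87*i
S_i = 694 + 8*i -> [694, 702, 710, 718, 726]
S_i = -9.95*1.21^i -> [-9.95, -12.04, -14.57, -17.63, -21.33]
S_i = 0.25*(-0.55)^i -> [0.25, -0.14, 0.08, -0.04, 0.02]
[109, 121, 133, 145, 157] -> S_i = 109 + 12*i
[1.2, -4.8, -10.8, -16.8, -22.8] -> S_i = 1.20 + -6.00*i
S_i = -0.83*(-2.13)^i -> [-0.83, 1.77, -3.77, 8.02, -17.08]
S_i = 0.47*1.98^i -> [0.47, 0.93, 1.84, 3.65, 7.22]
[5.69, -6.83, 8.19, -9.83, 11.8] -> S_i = 5.69*(-1.20)^i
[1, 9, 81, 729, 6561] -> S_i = 1*9^i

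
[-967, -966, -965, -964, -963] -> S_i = -967 + 1*i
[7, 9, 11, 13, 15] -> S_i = 7 + 2*i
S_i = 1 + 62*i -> [1, 63, 125, 187, 249]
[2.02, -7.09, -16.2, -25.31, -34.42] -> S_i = 2.02 + -9.11*i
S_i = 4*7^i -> [4, 28, 196, 1372, 9604]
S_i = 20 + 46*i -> [20, 66, 112, 158, 204]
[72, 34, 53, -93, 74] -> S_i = Random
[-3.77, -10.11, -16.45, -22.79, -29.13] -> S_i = -3.77 + -6.34*i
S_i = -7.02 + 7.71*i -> [-7.02, 0.69, 8.4, 16.11, 23.82]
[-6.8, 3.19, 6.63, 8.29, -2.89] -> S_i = Random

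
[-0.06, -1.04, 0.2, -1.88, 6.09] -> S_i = Random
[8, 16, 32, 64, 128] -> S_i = 8*2^i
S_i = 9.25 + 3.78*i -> [9.25, 13.03, 16.81, 20.59, 24.37]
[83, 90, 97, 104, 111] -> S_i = 83 + 7*i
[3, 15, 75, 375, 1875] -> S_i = 3*5^i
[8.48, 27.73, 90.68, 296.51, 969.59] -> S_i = 8.48*3.27^i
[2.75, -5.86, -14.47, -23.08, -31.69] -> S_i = 2.75 + -8.61*i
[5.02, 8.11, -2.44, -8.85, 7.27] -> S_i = Random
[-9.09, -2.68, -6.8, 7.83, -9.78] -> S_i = Random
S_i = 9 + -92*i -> [9, -83, -175, -267, -359]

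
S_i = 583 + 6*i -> [583, 589, 595, 601, 607]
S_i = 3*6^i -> [3, 18, 108, 648, 3888]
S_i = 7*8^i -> [7, 56, 448, 3584, 28672]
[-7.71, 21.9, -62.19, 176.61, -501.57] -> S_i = -7.71*(-2.84)^i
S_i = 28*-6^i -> [28, -168, 1008, -6048, 36288]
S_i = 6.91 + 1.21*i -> [6.91, 8.12, 9.33, 10.54, 11.75]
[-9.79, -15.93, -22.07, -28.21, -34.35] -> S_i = -9.79 + -6.14*i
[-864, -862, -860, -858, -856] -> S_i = -864 + 2*i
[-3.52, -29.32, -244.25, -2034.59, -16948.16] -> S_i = -3.52*8.33^i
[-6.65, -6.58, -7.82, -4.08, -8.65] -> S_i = Random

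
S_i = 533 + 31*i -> [533, 564, 595, 626, 657]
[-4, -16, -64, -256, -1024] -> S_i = -4*4^i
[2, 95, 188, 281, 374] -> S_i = 2 + 93*i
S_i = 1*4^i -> [1, 4, 16, 64, 256]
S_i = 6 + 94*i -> [6, 100, 194, 288, 382]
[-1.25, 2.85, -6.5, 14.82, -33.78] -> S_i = -1.25*(-2.28)^i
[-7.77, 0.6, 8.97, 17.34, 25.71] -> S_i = -7.77 + 8.37*i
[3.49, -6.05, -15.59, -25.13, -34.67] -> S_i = 3.49 + -9.54*i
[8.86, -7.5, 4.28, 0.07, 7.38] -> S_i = Random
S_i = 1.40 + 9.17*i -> [1.4, 10.57, 19.74, 28.91, 38.08]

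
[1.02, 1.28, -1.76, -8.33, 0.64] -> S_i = Random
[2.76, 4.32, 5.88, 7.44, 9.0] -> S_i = 2.76 + 1.56*i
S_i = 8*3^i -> [8, 24, 72, 216, 648]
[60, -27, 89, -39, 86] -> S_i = Random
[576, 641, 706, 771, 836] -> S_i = 576 + 65*i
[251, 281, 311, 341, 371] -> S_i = 251 + 30*i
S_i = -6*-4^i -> [-6, 24, -96, 384, -1536]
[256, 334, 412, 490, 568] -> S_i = 256 + 78*i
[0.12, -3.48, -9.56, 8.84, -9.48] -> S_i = Random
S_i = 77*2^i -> [77, 154, 308, 616, 1232]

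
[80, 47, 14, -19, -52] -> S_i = 80 + -33*i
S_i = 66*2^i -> [66, 132, 264, 528, 1056]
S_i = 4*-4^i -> [4, -16, 64, -256, 1024]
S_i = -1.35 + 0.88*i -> [-1.35, -0.47, 0.41, 1.29, 2.17]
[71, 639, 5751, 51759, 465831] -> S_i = 71*9^i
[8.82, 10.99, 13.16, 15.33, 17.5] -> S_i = 8.82 + 2.17*i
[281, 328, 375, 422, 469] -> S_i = 281 + 47*i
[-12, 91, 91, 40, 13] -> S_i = Random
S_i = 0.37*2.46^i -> [0.37, 0.91, 2.24, 5.51, 13.55]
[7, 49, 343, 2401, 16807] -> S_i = 7*7^i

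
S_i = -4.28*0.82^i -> [-4.28, -3.51, -2.88, -2.36, -1.94]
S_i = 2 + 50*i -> [2, 52, 102, 152, 202]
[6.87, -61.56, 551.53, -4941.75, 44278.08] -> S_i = 6.87*(-8.96)^i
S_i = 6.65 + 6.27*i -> [6.65, 12.92, 19.19, 25.46, 31.73]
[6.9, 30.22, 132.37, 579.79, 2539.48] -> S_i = 6.90*4.38^i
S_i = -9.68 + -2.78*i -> [-9.68, -12.46, -15.24, -18.02, -20.8]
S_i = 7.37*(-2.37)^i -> [7.37, -17.47, 41.4, -98.11, 232.52]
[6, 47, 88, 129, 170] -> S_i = 6 + 41*i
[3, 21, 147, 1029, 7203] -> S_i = 3*7^i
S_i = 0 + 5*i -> [0, 5, 10, 15, 20]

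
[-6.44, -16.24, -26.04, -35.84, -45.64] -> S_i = -6.44 + -9.80*i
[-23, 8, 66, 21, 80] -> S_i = Random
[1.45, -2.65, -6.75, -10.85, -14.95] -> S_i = 1.45 + -4.10*i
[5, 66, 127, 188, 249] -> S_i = 5 + 61*i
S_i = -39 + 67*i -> [-39, 28, 95, 162, 229]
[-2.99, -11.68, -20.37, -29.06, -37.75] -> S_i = -2.99 + -8.69*i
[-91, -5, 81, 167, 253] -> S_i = -91 + 86*i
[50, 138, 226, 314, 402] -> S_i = 50 + 88*i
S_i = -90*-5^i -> [-90, 450, -2250, 11250, -56250]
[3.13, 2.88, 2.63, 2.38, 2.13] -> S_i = 3.13 + -0.25*i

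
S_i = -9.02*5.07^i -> [-9.02, -45.73, -231.86, -1175.52, -5959.89]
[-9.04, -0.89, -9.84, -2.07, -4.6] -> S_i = Random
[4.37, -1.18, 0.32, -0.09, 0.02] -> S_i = 4.37*(-0.27)^i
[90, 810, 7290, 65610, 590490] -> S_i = 90*9^i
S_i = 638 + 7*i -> [638, 645, 652, 659, 666]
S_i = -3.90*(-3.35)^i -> [-3.9, 13.06, -43.77, 146.62, -491.18]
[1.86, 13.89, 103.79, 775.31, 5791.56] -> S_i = 1.86*7.47^i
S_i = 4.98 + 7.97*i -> [4.98, 12.95, 20.92, 28.89, 36.86]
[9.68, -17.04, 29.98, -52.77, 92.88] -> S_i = 9.68*(-1.76)^i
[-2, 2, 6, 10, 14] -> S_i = -2 + 4*i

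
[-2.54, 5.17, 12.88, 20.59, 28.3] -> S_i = -2.54 + 7.71*i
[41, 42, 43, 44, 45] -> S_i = 41 + 1*i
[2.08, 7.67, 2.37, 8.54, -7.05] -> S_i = Random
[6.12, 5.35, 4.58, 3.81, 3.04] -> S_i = 6.12 + -0.77*i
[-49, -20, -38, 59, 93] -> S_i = Random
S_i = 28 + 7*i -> [28, 35, 42, 49, 56]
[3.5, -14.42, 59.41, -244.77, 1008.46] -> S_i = 3.50*(-4.12)^i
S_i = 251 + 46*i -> [251, 297, 343, 389, 435]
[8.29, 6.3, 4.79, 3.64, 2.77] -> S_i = 8.29*0.76^i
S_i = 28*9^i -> [28, 252, 2268, 20412, 183708]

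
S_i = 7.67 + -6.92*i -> [7.67, 0.75, -6.17, -13.09, -20.01]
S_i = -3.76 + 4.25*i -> [-3.76, 0.49, 4.74, 8.99, 13.24]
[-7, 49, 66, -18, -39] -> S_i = Random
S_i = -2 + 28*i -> [-2, 26, 54, 82, 110]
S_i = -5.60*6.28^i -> [-5.6, -35.17, -220.86, -1386.97, -8710.17]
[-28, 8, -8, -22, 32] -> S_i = Random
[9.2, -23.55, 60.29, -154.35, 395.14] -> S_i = 9.20*(-2.56)^i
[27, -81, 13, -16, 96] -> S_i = Random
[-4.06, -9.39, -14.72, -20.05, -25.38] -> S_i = -4.06 + -5.33*i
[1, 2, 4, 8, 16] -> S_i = 1*2^i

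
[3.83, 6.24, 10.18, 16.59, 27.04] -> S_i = 3.83*1.63^i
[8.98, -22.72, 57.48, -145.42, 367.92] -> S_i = 8.98*(-2.53)^i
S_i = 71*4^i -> [71, 284, 1136, 4544, 18176]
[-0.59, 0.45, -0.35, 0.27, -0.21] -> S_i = -0.59*(-0.77)^i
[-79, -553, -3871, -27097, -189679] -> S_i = -79*7^i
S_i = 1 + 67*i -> [1, 68, 135, 202, 269]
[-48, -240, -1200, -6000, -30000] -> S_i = -48*5^i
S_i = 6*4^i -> [6, 24, 96, 384, 1536]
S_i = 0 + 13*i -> [0, 13, 26, 39, 52]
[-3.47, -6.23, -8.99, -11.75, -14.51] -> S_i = -3.47 + -2.76*i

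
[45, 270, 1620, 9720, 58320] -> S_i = 45*6^i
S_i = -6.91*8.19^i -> [-6.91, -56.59, -463.5, -3796.03, -31089.49]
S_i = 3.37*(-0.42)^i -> [3.37, -1.42, 0.59, -0.25, 0.1]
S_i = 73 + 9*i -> [73, 82, 91, 100, 109]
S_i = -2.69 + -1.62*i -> [-2.69, -4.31, -5.93, -7.55, -9.17]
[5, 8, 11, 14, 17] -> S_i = 5 + 3*i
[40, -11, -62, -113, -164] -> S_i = 40 + -51*i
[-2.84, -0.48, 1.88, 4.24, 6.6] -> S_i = -2.84 + 2.36*i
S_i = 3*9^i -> [3, 27, 243, 2187, 19683]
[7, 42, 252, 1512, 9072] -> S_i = 7*6^i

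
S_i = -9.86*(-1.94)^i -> [-9.86, 19.13, -37.11, 71.99, -139.66]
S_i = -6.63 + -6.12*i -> [-6.63, -12.75, -18.87, -24.99, -31.11]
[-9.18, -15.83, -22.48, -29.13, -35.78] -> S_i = -9.18 + -6.65*i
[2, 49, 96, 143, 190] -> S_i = 2 + 47*i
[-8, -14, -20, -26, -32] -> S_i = -8 + -6*i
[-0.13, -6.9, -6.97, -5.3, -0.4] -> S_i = Random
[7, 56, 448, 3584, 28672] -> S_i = 7*8^i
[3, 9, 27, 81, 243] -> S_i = 3*3^i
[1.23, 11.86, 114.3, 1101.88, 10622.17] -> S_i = 1.23*9.64^i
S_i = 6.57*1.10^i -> [6.57, 7.23, 7.95, 8.74, 9.62]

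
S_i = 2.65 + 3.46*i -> [2.65, 6.11, 9.57, 13.03, 16.49]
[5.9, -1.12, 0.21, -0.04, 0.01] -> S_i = 5.90*(-0.19)^i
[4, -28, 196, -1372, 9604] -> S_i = 4*-7^i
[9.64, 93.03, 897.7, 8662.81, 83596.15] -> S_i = 9.64*9.65^i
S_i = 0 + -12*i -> [0, -12, -24, -36, -48]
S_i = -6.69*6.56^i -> [-6.69, -43.89, -287.89, -1888.59, -12389.15]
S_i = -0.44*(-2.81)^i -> [-0.44, 1.24, -3.47, 9.76, -27.43]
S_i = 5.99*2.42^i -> [5.99, 14.5, 35.08, 84.89, 205.44]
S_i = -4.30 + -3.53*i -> [-4.3, -7.83, -11.36, -14.89, -18.42]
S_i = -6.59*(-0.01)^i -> [-6.59, 0.07, -0.0, 0.0, -0.0]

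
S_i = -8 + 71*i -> [-8, 63, 134, 205, 276]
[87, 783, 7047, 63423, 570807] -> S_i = 87*9^i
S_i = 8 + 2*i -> [8, 10, 12, 14, 16]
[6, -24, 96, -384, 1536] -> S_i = 6*-4^i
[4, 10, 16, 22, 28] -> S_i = 4 + 6*i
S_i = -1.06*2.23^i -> [-1.06, -2.36, -5.27, -11.75, -26.21]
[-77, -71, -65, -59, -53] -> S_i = -77 + 6*i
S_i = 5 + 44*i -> [5, 49, 93, 137, 181]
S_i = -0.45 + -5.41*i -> [-0.45, -5.86, -11.27, -16.68, -22.09]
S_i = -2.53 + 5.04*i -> [-2.53, 2.51, 7.55, 12.59, 17.63]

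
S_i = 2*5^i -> [2, 10, 50, 250, 1250]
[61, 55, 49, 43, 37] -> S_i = 61 + -6*i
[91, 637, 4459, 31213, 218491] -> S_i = 91*7^i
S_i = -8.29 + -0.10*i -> [-8.29, -8.39, -8.49, -8.59, -8.69]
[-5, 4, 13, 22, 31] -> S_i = -5 + 9*i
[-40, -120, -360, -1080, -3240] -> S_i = -40*3^i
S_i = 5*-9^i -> [5, -45, 405, -3645, 32805]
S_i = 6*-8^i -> [6, -48, 384, -3072, 24576]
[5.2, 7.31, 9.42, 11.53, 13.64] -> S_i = 5.20 + 2.11*i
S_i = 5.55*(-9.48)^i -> [5.55, -52.61, 498.78, -4728.44, 44825.62]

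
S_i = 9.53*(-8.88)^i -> [9.53, -84.63, 751.48, -6673.16, 59257.7]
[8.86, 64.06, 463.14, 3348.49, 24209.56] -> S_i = 8.86*7.23^i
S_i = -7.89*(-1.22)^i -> [-7.89, 9.63, -11.74, 14.33, -17.48]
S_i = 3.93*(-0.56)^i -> [3.93, -2.2, 1.23, -0.69, 0.39]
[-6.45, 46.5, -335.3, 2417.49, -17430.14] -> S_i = -6.45*(-7.21)^i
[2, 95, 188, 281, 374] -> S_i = 2 + 93*i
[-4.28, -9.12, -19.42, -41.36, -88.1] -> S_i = -4.28*2.13^i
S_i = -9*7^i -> [-9, -63, -441, -3087, -21609]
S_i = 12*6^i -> [12, 72, 432, 2592, 15552]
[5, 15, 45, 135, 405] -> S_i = 5*3^i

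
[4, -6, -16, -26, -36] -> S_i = 4 + -10*i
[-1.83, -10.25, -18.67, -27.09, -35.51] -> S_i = -1.83 + -8.42*i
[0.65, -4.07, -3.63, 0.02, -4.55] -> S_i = Random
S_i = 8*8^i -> [8, 64, 512, 4096, 32768]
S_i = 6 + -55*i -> [6, -49, -104, -159, -214]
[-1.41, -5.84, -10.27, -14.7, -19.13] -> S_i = -1.41 + -4.43*i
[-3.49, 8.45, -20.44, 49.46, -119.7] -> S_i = -3.49*(-2.42)^i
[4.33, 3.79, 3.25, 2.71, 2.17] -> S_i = 4.33 + -0.54*i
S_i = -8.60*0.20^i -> [-8.6, -1.72, -0.34, -0.07, -0.01]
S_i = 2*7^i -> [2, 14, 98, 686, 4802]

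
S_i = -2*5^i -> [-2, -10, -50, -250, -1250]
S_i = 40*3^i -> [40, 120, 360, 1080, 3240]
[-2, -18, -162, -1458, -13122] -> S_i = -2*9^i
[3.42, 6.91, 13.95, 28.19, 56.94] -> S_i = 3.42*2.02^i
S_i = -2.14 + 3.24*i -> [-2.14, 1.1, 4.34, 7.58, 10.82]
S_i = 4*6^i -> [4, 24, 144, 864, 5184]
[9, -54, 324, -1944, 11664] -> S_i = 9*-6^i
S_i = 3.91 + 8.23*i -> [3.91, 12.14, 20.37, 28.6, 36.83]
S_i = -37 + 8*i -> [-37, -29, -21, -13, -5]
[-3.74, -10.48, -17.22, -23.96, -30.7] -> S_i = -3.74 + -6.74*i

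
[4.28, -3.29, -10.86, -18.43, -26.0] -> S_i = 4.28 + -7.57*i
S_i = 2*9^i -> [2, 18, 162, 1458, 13122]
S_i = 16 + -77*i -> [16, -61, -138, -215, -292]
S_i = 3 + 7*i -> [3, 10, 17, 24, 31]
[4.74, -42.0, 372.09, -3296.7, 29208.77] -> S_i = 4.74*(-8.86)^i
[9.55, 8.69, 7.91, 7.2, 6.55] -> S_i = 9.55*0.91^i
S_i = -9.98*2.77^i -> [-9.98, -27.64, -76.58, -212.11, -587.56]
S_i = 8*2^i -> [8, 16, 32, 64, 128]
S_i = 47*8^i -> [47, 376, 3008, 24064, 192512]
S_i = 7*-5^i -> [7, -35, 175, -875, 4375]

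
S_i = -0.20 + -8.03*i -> [-0.2, -8.23, -16.26, -24.29, -32.32]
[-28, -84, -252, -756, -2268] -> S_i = -28*3^i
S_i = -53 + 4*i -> [-53, -49, -45, -41, -37]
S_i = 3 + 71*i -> [3, 74, 145, 216, 287]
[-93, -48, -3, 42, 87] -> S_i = -93 + 45*i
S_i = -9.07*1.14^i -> [-9.07, -10.34, -11.79, -13.44, -15.32]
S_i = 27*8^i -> [27, 216, 1728, 13824, 110592]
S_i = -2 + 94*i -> [-2, 92, 186, 280, 374]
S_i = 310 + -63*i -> [310, 247, 184, 121, 58]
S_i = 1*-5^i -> [1, -5, 25, -125, 625]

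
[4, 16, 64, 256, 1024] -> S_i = 4*4^i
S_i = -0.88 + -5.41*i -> [-0.88, -6.29, -11.7, -17.11, -22.52]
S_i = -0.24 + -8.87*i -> [-0.24, -9.11, -17.98, -26.85, -35.72]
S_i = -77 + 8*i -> [-77, -69, -61, -53, -45]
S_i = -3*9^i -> [-3, -27, -243, -2187, -19683]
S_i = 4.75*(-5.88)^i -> [4.75, -27.93, 164.23, -965.66, 5678.1]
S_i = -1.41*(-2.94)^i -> [-1.41, 4.15, -12.19, 35.83, -105.34]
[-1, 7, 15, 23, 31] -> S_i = -1 + 8*i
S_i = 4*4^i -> [4, 16, 64, 256, 1024]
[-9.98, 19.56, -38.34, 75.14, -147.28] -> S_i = -9.98*(-1.96)^i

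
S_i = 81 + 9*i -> [81, 90, 99, 108, 117]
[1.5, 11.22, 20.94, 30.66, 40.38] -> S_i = 1.50 + 9.72*i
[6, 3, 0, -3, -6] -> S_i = 6 + -3*i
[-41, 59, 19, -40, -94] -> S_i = Random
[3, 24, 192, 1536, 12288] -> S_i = 3*8^i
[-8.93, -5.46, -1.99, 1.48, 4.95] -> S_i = -8.93 + 3.47*i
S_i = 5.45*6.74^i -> [5.45, 36.73, 247.58, 1668.69, 11246.98]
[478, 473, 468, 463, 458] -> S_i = 478 + -5*i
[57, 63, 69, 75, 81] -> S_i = 57 + 6*i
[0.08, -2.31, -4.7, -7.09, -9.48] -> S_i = 0.08 + -2.39*i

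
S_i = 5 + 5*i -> [5, 10, 15, 20, 25]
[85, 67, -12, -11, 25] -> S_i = Random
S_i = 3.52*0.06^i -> [3.52, 0.21, 0.01, 0.0, 0.0]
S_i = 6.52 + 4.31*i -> [6.52, 10.83, 15.14, 19.45, 23.76]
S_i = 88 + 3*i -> [88, 91, 94, 97, 100]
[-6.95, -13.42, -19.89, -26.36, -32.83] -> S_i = -6.95 + -6.47*i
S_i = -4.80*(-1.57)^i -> [-4.8, 7.54, -11.83, 18.58, -29.16]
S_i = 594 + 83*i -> [594, 677, 760, 843, 926]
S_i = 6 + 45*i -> [6, 51, 96, 141, 186]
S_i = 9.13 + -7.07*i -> [9.13, 2.06, -5.01, -12.08, -19.15]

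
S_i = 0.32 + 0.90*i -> [0.32, 1.22, 2.12, 3.02, 3.92]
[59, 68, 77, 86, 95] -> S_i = 59 + 9*i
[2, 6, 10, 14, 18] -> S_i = 2 + 4*i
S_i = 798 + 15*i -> [798, 813, 828, 843, 858]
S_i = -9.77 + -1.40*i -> [-9.77, -11.17, -12.57, -13.97, -15.37]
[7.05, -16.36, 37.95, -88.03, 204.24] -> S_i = 7.05*(-2.32)^i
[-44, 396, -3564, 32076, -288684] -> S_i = -44*-9^i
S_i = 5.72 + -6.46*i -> [5.72, -0.74, -7.2, -13.66, -20.12]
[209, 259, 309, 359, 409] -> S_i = 209 + 50*i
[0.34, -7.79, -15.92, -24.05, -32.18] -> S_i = 0.34 + -8.13*i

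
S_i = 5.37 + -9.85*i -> [5.37, -4.48, -14.33, -24.18, -34.03]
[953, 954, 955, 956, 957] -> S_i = 953 + 1*i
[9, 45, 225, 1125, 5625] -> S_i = 9*5^i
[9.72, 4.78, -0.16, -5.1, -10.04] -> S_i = 9.72 + -4.94*i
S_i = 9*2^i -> [9, 18, 36, 72, 144]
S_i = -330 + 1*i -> [-330, -329, -328, -327, -326]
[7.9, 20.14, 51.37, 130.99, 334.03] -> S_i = 7.90*2.55^i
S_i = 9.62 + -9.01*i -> [9.62, 0.61, -8.4, -17.41, -26.42]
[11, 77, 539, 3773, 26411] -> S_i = 11*7^i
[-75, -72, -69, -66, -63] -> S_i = -75 + 3*i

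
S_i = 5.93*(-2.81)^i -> [5.93, -16.66, 46.82, -131.58, 369.73]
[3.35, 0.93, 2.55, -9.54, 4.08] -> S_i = Random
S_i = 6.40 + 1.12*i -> [6.4, 7.52, 8.64, 9.76, 10.88]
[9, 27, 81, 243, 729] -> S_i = 9*3^i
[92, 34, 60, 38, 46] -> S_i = Random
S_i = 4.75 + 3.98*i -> [4.75, 8.73, 12.71, 16.69, 20.67]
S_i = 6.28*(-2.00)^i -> [6.28, -12.56, 25.12, -50.24, 100.48]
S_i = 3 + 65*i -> [3, 68, 133, 198, 263]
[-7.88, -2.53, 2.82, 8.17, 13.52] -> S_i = -7.88 + 5.35*i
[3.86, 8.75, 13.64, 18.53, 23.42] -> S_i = 3.86 + 4.89*i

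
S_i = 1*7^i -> [1, 7, 49, 343, 2401]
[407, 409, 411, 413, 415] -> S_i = 407 + 2*i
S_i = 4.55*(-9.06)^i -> [4.55, -41.22, 373.48, -3383.73, 30656.61]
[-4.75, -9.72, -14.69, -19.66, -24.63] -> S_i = -4.75 + -4.97*i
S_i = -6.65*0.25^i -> [-6.65, -1.66, -0.42, -0.1, -0.03]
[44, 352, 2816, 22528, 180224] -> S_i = 44*8^i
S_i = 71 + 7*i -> [71, 78, 85, 92, 99]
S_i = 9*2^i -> [9, 18, 36, 72, 144]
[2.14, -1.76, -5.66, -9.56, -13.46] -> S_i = 2.14 + -3.90*i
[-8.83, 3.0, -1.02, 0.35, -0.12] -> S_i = -8.83*(-0.34)^i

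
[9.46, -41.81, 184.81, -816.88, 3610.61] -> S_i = 9.46*(-4.42)^i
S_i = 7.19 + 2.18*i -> [7.19, 9.37, 11.55, 13.73, 15.91]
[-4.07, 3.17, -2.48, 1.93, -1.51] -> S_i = -4.07*(-0.78)^i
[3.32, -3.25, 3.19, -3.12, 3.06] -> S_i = 3.32*(-0.98)^i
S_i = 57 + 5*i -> [57, 62, 67, 72, 77]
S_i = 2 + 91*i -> [2, 93, 184, 275, 366]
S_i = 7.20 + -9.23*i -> [7.2, -2.03, -11.26, -20.49, -29.72]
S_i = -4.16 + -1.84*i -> [-4.16, -6.0, -7.84, -9.68, -11.52]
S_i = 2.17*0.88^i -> [2.17, 1.91, 1.68, 1.48, 1.3]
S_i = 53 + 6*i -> [53, 59, 65, 71, 77]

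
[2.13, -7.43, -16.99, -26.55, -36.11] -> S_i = 2.13 + -9.56*i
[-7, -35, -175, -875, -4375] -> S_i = -7*5^i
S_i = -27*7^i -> [-27, -189, -1323, -9261, -64827]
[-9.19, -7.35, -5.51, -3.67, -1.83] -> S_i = -9.19 + 1.84*i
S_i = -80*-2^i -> [-80, 160, -320, 640, -1280]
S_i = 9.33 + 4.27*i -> [9.33, 13.6, 17.87, 22.14, 26.41]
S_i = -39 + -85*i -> [-39, -124, -209, -294, -379]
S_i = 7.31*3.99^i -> [7.31, 29.17, 116.38, 464.34, 1852.72]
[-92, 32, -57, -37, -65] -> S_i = Random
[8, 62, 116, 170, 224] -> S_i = 8 + 54*i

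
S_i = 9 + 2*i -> [9, 11, 13, 15, 17]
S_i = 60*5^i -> [60, 300, 1500, 7500, 37500]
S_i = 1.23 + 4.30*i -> [1.23, 5.53, 9.83, 14.13, 18.43]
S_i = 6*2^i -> [6, 12, 24, 48, 96]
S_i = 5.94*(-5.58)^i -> [5.94, -33.15, 184.95, -1032.02, 5758.68]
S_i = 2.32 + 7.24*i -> [2.32, 9.56, 16.8, 24.04, 31.28]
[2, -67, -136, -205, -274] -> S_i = 2 + -69*i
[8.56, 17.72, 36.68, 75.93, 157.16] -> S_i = 8.56*2.07^i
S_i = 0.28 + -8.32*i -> [0.28, -8.04, -16.36, -24.68, -33.0]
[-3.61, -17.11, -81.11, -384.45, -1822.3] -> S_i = -3.61*4.74^i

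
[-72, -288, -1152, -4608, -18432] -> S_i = -72*4^i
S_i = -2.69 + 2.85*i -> [-2.69, 0.16, 3.01, 5.86, 8.71]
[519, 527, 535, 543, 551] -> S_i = 519 + 8*i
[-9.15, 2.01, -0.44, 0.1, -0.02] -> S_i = -9.15*(-0.22)^i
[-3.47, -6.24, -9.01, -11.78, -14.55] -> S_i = -3.47 + -2.77*i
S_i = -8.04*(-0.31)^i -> [-8.04, 2.49, -0.77, 0.24, -0.07]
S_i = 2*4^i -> [2, 8, 32, 128, 512]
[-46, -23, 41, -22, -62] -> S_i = Random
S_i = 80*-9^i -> [80, -720, 6480, -58320, 524880]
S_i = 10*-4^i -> [10, -40, 160, -640, 2560]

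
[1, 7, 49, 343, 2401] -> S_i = 1*7^i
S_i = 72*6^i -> [72, 432, 2592, 15552, 93312]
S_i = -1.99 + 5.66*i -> [-1.99, 3.67, 9.33, 14.99, 20.65]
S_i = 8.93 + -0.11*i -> [8.93, 8.82, 8.71, 8.6, 8.49]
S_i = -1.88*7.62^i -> [-1.88, -14.33, -109.16, -831.81, -6338.37]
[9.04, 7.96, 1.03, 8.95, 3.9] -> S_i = Random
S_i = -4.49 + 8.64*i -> [-4.49, 4.15, 12.79, 21.43, 30.07]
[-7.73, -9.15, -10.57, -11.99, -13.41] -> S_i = -7.73 + -1.42*i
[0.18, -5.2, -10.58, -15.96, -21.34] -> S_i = 0.18 + -5.38*i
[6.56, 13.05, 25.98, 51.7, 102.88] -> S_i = 6.56*1.99^i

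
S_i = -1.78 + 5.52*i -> [-1.78, 3.74, 9.26, 14.78, 20.3]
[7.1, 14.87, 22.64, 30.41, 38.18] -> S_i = 7.10 + 7.77*i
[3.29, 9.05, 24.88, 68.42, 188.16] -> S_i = 3.29*2.75^i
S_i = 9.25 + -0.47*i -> [9.25, 8.78, 8.31, 7.84, 7.37]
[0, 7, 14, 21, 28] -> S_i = 0 + 7*i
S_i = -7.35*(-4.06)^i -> [-7.35, 29.84, -121.15, 491.89, -1997.06]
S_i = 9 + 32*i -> [9, 41, 73, 105, 137]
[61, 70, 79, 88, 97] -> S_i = 61 + 9*i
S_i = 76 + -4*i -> [76, 72, 68, 64, 60]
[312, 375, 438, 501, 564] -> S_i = 312 + 63*i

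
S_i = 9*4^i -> [9, 36, 144, 576, 2304]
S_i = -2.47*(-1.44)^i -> [-2.47, 3.56, -5.12, 7.38, -10.62]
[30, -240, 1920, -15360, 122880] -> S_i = 30*-8^i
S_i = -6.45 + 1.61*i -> [-6.45, -4.84, -3.23, -1.62, -0.01]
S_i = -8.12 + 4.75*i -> [-8.12, -3.37, 1.38, 6.13, 10.88]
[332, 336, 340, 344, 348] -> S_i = 332 + 4*i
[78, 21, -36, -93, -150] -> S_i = 78 + -57*i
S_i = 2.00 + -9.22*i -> [2.0, -7.22, -16.44, -25.66, -34.88]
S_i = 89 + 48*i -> [89, 137, 185, 233, 281]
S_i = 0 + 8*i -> [0, 8, 16, 24, 32]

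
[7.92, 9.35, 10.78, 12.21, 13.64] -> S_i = 7.92 + 1.43*i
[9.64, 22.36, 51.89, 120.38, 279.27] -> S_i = 9.64*2.32^i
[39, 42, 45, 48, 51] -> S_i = 39 + 3*i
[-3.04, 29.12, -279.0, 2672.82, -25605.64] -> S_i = -3.04*(-9.58)^i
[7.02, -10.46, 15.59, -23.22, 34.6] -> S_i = 7.02*(-1.49)^i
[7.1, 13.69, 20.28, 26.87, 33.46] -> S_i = 7.10 + 6.59*i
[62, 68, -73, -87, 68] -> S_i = Random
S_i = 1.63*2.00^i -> [1.63, 3.26, 6.52, 13.04, 26.08]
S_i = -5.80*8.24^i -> [-5.8, -47.79, -393.81, -3244.96, -26738.49]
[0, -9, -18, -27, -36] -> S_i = 0 + -9*i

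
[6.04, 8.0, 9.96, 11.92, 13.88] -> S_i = 6.04 + 1.96*i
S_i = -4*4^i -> [-4, -16, -64, -256, -1024]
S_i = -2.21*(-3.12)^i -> [-2.21, 6.9, -21.51, 67.12, -209.42]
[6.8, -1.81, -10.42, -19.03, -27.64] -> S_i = 6.80 + -8.61*i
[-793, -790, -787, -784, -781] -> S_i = -793 + 3*i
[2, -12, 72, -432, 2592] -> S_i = 2*-6^i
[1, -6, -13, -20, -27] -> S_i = 1 + -7*i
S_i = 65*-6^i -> [65, -390, 2340, -14040, 84240]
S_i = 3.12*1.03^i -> [3.12, 3.21, 3.31, 3.41, 3.51]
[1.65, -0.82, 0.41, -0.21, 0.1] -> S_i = 1.65*(-0.50)^i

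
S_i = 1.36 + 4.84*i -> [1.36, 6.2, 11.04, 15.88, 20.72]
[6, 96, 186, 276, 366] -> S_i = 6 + 90*i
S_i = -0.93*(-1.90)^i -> [-0.93, 1.77, -3.36, 6.38, -12.12]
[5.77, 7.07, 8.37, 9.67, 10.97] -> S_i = 5.77 + 1.30*i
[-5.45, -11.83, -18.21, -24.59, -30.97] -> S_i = -5.45 + -6.38*i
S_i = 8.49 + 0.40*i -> [8.49, 8.89, 9.29, 9.69, 10.09]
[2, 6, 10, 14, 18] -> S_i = 2 + 4*i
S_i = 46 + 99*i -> [46, 145, 244, 343, 442]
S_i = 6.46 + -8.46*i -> [6.46, -2.0, -10.46, -18.92, -27.38]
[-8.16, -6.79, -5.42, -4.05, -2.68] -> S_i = -8.16 + 1.37*i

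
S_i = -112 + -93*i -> [-112, -205, -298, -391, -484]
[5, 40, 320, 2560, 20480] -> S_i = 5*8^i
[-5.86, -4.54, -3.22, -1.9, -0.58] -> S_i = -5.86 + 1.32*i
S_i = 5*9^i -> [5, 45, 405, 3645, 32805]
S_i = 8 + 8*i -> [8, 16, 24, 32, 40]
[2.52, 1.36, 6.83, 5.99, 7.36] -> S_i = Random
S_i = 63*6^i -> [63, 378, 2268, 13608, 81648]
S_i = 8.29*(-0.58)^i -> [8.29, -4.81, 2.79, -1.62, 0.94]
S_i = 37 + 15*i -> [37, 52, 67, 82, 97]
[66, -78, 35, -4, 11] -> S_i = Random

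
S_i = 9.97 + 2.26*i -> [9.97, 12.23, 14.49, 16.75, 19.01]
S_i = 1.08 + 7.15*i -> [1.08, 8.23, 15.38, 22.53, 29.68]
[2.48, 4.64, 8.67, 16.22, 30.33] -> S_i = 2.48*1.87^i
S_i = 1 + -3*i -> [1, -2, -5, -8, -11]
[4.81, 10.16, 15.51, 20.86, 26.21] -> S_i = 4.81 + 5.35*i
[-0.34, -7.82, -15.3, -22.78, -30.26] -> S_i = -0.34 + -7.48*i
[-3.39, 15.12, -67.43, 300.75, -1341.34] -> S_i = -3.39*(-4.46)^i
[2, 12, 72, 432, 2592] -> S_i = 2*6^i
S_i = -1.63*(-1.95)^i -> [-1.63, 3.18, -6.2, 12.09, -23.57]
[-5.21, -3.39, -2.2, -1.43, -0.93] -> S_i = -5.21*0.65^i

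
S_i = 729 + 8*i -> [729, 737, 745, 753, 761]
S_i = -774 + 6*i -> [-774, -768, -762, -756, -750]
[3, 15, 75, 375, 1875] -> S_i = 3*5^i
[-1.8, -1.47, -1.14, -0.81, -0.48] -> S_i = -1.80 + 0.33*i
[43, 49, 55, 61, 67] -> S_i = 43 + 6*i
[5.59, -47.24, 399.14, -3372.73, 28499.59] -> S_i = 5.59*(-8.45)^i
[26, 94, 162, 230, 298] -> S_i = 26 + 68*i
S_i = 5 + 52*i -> [5, 57, 109, 161, 213]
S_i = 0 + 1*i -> [0, 1, 2, 3, 4]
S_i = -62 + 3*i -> [-62, -59, -56, -53, -50]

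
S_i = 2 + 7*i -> [2, 9, 16, 23, 30]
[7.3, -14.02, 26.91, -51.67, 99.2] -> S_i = 7.30*(-1.92)^i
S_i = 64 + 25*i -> [64, 89, 114, 139, 164]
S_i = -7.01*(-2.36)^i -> [-7.01, 16.54, -39.04, 92.14, -217.45]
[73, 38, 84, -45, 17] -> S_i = Random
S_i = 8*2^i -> [8, 16, 32, 64, 128]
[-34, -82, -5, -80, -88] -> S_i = Random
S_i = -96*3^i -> [-96, -288, -864, -2592, -7776]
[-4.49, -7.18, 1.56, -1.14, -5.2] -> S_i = Random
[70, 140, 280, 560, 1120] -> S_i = 70*2^i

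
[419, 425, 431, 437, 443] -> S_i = 419 + 6*i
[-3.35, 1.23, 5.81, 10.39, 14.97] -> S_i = -3.35 + 4.58*i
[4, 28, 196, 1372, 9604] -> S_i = 4*7^i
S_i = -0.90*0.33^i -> [-0.9, -0.3, -0.1, -0.03, -0.01]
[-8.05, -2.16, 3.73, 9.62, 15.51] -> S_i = -8.05 + 5.89*i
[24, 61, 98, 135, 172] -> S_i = 24 + 37*i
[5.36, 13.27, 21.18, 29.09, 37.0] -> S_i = 5.36 + 7.91*i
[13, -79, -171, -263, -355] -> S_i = 13 + -92*i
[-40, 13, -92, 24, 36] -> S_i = Random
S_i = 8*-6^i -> [8, -48, 288, -1728, 10368]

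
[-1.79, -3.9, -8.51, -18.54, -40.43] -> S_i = -1.79*2.18^i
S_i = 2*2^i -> [2, 4, 8, 16, 32]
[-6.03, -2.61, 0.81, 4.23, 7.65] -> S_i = -6.03 + 3.42*i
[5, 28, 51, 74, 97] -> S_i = 5 + 23*i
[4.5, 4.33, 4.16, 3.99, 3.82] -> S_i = 4.50 + -0.17*i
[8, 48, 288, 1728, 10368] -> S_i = 8*6^i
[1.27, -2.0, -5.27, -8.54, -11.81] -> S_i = 1.27 + -3.27*i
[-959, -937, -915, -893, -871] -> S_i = -959 + 22*i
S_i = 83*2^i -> [83, 166, 332, 664, 1328]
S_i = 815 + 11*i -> [815, 826, 837, 848, 859]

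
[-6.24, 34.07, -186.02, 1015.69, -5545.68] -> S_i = -6.24*(-5.46)^i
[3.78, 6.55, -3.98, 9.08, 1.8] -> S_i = Random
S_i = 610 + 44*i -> [610, 654, 698, 742, 786]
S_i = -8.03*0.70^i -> [-8.03, -5.62, -3.93, -2.75, -1.93]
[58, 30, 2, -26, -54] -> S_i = 58 + -28*i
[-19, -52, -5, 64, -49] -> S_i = Random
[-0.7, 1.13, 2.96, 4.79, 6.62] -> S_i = -0.70 + 1.83*i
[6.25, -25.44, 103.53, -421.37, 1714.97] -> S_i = 6.25*(-4.07)^i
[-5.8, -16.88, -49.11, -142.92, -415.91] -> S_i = -5.80*2.91^i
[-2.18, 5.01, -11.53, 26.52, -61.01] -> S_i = -2.18*(-2.30)^i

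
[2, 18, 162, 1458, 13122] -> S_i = 2*9^i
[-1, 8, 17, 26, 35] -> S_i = -1 + 9*i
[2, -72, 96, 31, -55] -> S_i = Random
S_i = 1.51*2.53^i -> [1.51, 3.82, 9.67, 24.45, 61.87]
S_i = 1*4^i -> [1, 4, 16, 64, 256]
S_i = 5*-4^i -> [5, -20, 80, -320, 1280]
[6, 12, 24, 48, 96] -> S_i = 6*2^i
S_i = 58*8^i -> [58, 464, 3712, 29696, 237568]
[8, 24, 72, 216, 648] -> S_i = 8*3^i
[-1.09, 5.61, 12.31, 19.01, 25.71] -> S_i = -1.09 + 6.70*i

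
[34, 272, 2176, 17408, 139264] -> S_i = 34*8^i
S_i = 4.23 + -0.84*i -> [4.23, 3.39, 2.55, 1.71, 0.87]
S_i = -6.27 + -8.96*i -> [-6.27, -15.23, -24.19, -33.15, -42.11]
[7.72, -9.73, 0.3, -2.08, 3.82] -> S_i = Random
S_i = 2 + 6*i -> [2, 8, 14, 20, 26]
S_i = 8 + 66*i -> [8, 74, 140, 206, 272]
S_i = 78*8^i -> [78, 624, 4992, 39936, 319488]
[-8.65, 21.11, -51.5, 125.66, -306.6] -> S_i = -8.65*(-2.44)^i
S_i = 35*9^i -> [35, 315, 2835, 25515, 229635]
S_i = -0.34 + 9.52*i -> [-0.34, 9.18, 18.7, 28.22, 37.74]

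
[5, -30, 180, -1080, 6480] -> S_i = 5*-6^i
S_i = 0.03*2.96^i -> [0.03, 0.09, 0.26, 0.78, 2.3]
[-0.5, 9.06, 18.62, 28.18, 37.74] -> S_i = -0.50 + 9.56*i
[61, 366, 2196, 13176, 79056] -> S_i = 61*6^i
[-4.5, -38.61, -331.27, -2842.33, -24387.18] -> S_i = -4.50*8.58^i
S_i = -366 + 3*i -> [-366, -363, -360, -357, -354]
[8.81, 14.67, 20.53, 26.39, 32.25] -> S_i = 8.81 + 5.86*i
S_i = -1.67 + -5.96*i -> [-1.67, -7.63, -13.59, -19.55, -25.51]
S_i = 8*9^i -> [8, 72, 648, 5832, 52488]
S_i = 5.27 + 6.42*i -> [5.27, 11.69, 18.11, 24.53, 30.95]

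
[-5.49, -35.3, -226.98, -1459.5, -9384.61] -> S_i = -5.49*6.43^i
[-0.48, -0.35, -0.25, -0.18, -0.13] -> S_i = -0.48*0.72^i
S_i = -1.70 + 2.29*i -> [-1.7, 0.59, 2.88, 5.17, 7.46]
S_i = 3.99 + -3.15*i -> [3.99, 0.84, -2.31, -5.46, -8.61]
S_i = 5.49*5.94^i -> [5.49, 32.61, 193.71, 1150.62, 6834.68]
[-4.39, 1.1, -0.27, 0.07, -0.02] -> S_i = -4.39*(-0.25)^i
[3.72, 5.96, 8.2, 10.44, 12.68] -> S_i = 3.72 + 2.24*i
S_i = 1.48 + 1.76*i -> [1.48, 3.24, 5.0, 6.76, 8.52]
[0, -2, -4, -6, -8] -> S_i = 0 + -2*i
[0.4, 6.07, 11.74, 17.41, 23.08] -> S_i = 0.40 + 5.67*i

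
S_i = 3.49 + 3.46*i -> [3.49, 6.95, 10.41, 13.87, 17.33]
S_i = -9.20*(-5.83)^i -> [-9.2, 53.64, -312.7, 1823.03, -10628.26]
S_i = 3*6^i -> [3, 18, 108, 648, 3888]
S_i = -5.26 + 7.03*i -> [-5.26, 1.77, 8.8, 15.83, 22.86]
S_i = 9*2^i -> [9, 18, 36, 72, 144]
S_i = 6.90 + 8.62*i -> [6.9, 15.52, 24.14, 32.76, 41.38]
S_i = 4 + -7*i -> [4, -3, -10, -17, -24]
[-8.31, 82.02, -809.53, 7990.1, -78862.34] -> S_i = -8.31*(-9.87)^i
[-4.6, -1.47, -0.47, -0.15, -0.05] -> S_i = -4.60*0.32^i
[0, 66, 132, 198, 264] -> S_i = 0 + 66*i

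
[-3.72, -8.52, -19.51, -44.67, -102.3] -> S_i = -3.72*2.29^i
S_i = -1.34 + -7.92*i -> [-1.34, -9.26, -17.18, -25.1, -33.02]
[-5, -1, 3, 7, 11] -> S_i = -5 + 4*i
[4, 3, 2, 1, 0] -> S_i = 4 + -1*i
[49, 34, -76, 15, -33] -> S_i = Random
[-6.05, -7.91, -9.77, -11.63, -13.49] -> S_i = -6.05 + -1.86*i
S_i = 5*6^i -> [5, 30, 180, 1080, 6480]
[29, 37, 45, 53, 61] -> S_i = 29 + 8*i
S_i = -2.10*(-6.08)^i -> [-2.1, 12.77, -77.63, 471.99, -2869.68]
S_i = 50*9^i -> [50, 450, 4050, 36450, 328050]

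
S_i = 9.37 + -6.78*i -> [9.37, 2.59, -4.19, -10.97, -17.75]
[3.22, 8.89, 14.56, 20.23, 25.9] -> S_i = 3.22 + 5.67*i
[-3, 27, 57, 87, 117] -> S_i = -3 + 30*i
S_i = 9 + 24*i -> [9, 33, 57, 81, 105]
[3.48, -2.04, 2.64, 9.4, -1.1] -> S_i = Random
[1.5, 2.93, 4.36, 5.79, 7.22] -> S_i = 1.50 + 1.43*i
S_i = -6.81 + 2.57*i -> [-6.81, -4.24, -1.67, 0.9, 3.47]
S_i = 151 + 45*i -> [151, 196, 241, 286, 331]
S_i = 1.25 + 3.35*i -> [1.25, 4.6, 7.95, 11.3, 14.65]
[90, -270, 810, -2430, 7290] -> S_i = 90*-3^i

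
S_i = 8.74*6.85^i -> [8.74, 59.87, 410.1, 2809.2, 19243.04]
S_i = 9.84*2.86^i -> [9.84, 28.14, 80.49, 230.19, 658.35]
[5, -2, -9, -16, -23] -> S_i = 5 + -7*i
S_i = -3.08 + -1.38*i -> [-3.08, -4.46, -5.84, -7.22, -8.6]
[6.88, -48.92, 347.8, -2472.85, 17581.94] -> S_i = 6.88*(-7.11)^i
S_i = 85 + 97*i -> [85, 182, 279, 376, 473]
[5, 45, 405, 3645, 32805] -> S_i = 5*9^i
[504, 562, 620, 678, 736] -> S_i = 504 + 58*i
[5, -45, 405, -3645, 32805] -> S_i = 5*-9^i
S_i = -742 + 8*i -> [-742, -734, -726, -718, -710]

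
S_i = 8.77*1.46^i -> [8.77, 12.8, 18.69, 27.29, 39.85]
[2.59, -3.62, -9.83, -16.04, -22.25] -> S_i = 2.59 + -6.21*i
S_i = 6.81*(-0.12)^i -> [6.81, -0.82, 0.1, -0.01, 0.0]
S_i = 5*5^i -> [5, 25, 125, 625, 3125]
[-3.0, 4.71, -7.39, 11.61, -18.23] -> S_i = -3.00*(-1.57)^i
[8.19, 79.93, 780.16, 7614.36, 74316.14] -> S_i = 8.19*9.76^i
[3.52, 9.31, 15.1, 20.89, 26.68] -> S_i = 3.52 + 5.79*i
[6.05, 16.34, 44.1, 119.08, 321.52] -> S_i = 6.05*2.70^i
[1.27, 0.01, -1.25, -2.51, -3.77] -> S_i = 1.27 + -1.26*i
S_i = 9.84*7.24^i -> [9.84, 71.24, 515.79, 3734.31, 27036.43]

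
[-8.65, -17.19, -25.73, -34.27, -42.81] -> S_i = -8.65 + -8.54*i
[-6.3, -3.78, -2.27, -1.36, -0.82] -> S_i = -6.30*0.60^i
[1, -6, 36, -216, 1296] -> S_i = 1*-6^i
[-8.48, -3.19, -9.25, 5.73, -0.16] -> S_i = Random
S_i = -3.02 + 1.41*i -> [-3.02, -1.61, -0.2, 1.21, 2.62]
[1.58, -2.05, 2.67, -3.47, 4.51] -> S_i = 1.58*(-1.30)^i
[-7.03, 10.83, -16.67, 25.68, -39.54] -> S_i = -7.03*(-1.54)^i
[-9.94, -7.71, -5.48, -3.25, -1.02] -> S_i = -9.94 + 2.23*i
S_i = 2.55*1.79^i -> [2.55, 4.56, 8.17, 14.63, 26.18]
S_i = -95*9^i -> [-95, -855, -7695, -69255, -623295]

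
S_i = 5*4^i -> [5, 20, 80, 320, 1280]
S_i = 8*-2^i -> [8, -16, 32, -64, 128]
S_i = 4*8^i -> [4, 32, 256, 2048, 16384]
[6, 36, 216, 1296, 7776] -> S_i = 6*6^i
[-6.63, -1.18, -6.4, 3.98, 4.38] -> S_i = Random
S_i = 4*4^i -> [4, 16, 64, 256, 1024]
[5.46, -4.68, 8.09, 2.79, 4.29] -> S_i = Random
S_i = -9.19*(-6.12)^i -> [-9.19, 56.24, -344.21, 2106.54, -12892.03]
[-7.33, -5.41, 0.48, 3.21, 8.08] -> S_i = Random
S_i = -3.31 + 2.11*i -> [-3.31, -1.2, 0.91, 3.02, 5.13]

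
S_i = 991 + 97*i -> [991, 1088, 1185, 1282, 1379]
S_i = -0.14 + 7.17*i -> [-0.14, 7.03, 14.2, 21.37, 28.54]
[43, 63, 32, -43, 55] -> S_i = Random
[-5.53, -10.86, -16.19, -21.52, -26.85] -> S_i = -5.53 + -5.33*i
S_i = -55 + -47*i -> [-55, -102, -149, -196, -243]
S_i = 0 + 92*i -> [0, 92, 184, 276, 368]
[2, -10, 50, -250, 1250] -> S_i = 2*-5^i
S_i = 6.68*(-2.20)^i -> [6.68, -14.7, 32.33, -71.13, 156.48]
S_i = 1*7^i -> [1, 7, 49, 343, 2401]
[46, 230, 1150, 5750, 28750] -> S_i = 46*5^i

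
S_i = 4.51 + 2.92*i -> [4.51, 7.43, 10.35, 13.27, 16.19]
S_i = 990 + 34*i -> [990, 1024, 1058, 1092, 1126]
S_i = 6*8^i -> [6, 48, 384, 3072, 24576]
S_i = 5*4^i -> [5, 20, 80, 320, 1280]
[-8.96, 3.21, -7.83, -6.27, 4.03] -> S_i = Random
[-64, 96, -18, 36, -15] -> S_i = Random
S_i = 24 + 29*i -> [24, 53, 82, 111, 140]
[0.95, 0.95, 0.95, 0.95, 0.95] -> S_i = 0.95*1.00^i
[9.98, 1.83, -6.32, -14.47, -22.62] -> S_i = 9.98 + -8.15*i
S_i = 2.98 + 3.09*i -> [2.98, 6.07, 9.16, 12.25, 15.34]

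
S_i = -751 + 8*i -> [-751, -743, -735, -727, -719]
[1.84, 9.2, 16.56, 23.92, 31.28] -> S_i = 1.84 + 7.36*i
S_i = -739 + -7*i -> [-739, -746, -753, -760, -767]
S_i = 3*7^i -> [3, 21, 147, 1029, 7203]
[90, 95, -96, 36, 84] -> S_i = Random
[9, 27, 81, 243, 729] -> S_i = 9*3^i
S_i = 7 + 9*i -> [7, 16, 25, 34, 43]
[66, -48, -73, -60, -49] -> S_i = Random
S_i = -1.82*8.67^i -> [-1.82, -15.78, -136.81, -1186.12, -10283.66]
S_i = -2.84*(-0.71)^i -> [-2.84, 2.02, -1.43, 1.02, -0.72]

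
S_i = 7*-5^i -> [7, -35, 175, -875, 4375]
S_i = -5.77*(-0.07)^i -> [-5.77, 0.4, -0.03, 0.0, -0.0]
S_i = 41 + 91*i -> [41, 132, 223, 314, 405]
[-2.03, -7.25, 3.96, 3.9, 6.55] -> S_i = Random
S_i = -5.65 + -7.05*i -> [-5.65, -12.7, -19.75, -26.8, -33.85]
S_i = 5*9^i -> [5, 45, 405, 3645, 32805]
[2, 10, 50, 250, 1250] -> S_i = 2*5^i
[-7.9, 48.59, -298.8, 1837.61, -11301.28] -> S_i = -7.90*(-6.15)^i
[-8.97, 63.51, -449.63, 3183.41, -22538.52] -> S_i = -8.97*(-7.08)^i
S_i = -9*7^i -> [-9, -63, -441, -3087, -21609]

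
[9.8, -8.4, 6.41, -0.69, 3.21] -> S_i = Random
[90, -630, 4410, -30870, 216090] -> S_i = 90*-7^i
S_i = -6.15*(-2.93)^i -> [-6.15, 18.02, -52.8, 154.7, -453.26]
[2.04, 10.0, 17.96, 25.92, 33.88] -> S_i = 2.04 + 7.96*i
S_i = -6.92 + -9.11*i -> [-6.92, -16.03, -25.14, -34.25, -43.36]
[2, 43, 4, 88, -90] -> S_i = Random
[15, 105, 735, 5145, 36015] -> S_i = 15*7^i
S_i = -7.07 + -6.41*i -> [-7.07, -13.48, -19.89, -26.3, -32.71]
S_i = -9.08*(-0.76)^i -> [-9.08, 6.9, -5.24, 3.99, -3.03]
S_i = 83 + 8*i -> [83, 91, 99, 107, 115]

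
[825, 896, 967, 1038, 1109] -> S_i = 825 + 71*i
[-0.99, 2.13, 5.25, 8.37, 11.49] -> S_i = -0.99 + 3.12*i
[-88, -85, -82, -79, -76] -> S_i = -88 + 3*i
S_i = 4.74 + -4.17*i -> [4.74, 0.57, -3.6, -7.77, -11.94]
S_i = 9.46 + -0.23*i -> [9.46, 9.23, 9.0, 8.77, 8.54]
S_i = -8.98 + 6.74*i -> [-8.98, -2.24, 4.5, 11.24, 17.98]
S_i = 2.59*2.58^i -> [2.59, 6.68, 17.24, 44.48, 114.76]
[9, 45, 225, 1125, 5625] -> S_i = 9*5^i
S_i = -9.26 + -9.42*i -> [-9.26, -18.68, -28.1, -37.52, -46.94]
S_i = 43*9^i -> [43, 387, 3483, 31347, 282123]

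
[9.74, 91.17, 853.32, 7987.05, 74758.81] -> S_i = 9.74*9.36^i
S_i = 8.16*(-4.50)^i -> [8.16, -36.72, 165.24, -743.58, 3346.11]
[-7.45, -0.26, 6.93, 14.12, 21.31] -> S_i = -7.45 + 7.19*i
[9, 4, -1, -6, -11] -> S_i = 9 + -5*i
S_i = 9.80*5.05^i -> [9.8, 49.49, 249.92, 1262.12, 6373.7]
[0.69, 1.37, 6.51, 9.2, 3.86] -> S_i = Random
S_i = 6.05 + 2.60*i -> [6.05, 8.65, 11.25, 13.85, 16.45]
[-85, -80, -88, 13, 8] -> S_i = Random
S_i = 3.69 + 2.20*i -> [3.69, 5.89, 8.09, 10.29, 12.49]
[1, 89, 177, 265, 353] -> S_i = 1 + 88*i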